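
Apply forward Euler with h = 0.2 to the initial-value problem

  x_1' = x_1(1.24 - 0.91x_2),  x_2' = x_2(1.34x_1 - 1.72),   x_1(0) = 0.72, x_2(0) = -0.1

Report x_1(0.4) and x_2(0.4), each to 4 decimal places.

1.1518, -0.0764

Euler on (x_1,x_2): x_1_{n+1} = x_1_n + h·x_1', x_2_{n+1} = x_2_n + h·x_2'.
0.000000: (0.720000, -0.100000); f=(0.958320, 0.075520) → (0.911664, -0.084896)
0.200000: (0.911664, -0.084896); f=(1.200894, 0.042310) → (1.151843, -0.076434)
(x_1(0.4), x_2(0.4)) ≈ (1.1518, -0.0764)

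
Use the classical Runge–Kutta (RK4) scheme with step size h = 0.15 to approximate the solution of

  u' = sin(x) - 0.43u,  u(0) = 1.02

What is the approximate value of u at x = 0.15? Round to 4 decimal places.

0.9673

RK4: k1 = f(x_n, u_n); k2 = f(x_n + h/2, u_n + (h/2)·k1); k3 = f(x_n + h/2, u_n + (h/2)·k2); k4 = f(x_n + h, u_n + h·k3); u_{n+1} = u_n + (h/6)·(k1 + 2k2 + 2k3 + k4).
x=0.000000, u=1.020000:
  k1 = f(0.000000, 1.020000) = -0.438600
  k2 = f(0.075000, 0.987105) = -0.349525
  k3 = f(0.075000, 0.993786) = -0.352398
  k4 = f(0.150000, 0.967140) = -0.266432
  u ← 1.020000 + (0.15/6)·(k1 + 2k2 + 2k3 + k4) = 0.967278
u(0.15) ≈ 0.9673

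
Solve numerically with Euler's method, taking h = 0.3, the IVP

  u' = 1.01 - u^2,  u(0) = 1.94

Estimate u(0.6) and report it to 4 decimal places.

1.0447

Euler: u_{n+1} = u_n + h·f(x_n, u_n).
x=0.000000, u=1.940000: f=-2.753600 → u ← 1.940000 + 0.3·(-2.753600) = 1.113920
x=0.300000, u=1.113920: f=-0.230818 → u ← 1.113920 + 0.3·(-0.230818) = 1.044675
u(0.6) ≈ 1.0447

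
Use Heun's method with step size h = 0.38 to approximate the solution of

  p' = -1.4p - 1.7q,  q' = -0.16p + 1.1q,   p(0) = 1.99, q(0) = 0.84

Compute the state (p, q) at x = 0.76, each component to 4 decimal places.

-0.2451, 1.7371

Heun on (p,q): k1 = f(x_n, state_n); k2 = f(x_n + h, state_n + h·k1); state_{n+1} = state_n + (h/2)·(k1 + k2).
0.000000: (1.990000, 0.840000)
  k1 = (-4.214000, 0.605600)
  predictor → (0.388680, 1.070128)
  k2 = (-2.363370, 1.114952)
  → (0.740300, 1.166905)
0.380000: (0.740300, 1.166905)
  k1 = (-3.020158, 1.165147)
  predictor → (-0.407360, 1.609661)
  k2 = (-2.166119, 1.835805)
  → (-0.245093, 1.737086)
(p(0.76), q(0.76)) ≈ (-0.2451, 1.7371)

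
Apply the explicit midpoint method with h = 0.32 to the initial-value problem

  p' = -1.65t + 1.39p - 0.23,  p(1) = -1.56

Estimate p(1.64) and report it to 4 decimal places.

Midpoint: k1 = f(t_n, p_n); k2 = f(t_n + h/2, p_n + (h/2)·k1); p_{n+1} = p_n + h·k2.
t=1.000000, p=-1.560000:
  k1 = f(1.000000, -1.560000) = -4.048400
  k2 = f(1.160000, -2.207744) = -5.212764
  p ← -1.560000 + 0.32·(-5.212764) = -3.228085
t=1.320000, p=-3.228085:
  k1 = f(1.320000, -3.228085) = -6.895037
  k2 = f(1.480000, -4.331291) = -8.692494
  p ← -3.228085 + 0.32·(-8.692494) = -6.009683
p(1.64) ≈ -6.0097

-6.0097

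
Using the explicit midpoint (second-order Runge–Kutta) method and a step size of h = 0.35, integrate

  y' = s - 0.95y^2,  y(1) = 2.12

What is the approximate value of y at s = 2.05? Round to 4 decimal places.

1.5086

Midpoint: k1 = f(s_n, y_n); k2 = f(s_n + h/2, y_n + (h/2)·k1); y_{n+1} = y_n + h·k2.
s=1.000000, y=2.120000:
  k1 = f(1.000000, 2.120000) = -3.269680
  k2 = f(1.175000, 1.547806) = -1.100918
  y ← 2.120000 + 0.35·(-1.100918) = 1.734679
s=1.350000, y=1.734679:
  k1 = f(1.350000, 1.734679) = -1.508654
  k2 = f(1.525000, 1.470664) = -0.529710
  y ← 1.734679 + 0.35·(-0.529710) = 1.549280
s=1.700000, y=1.549280:
  k1 = f(1.700000, 1.549280) = -0.580255
  k2 = f(1.875000, 1.447735) = -0.116141
  y ← 1.549280 + 0.35·(-0.116141) = 1.508631
y(2.05) ≈ 1.5086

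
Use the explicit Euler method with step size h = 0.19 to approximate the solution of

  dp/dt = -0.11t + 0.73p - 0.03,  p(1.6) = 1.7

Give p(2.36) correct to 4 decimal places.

2.6398

Euler: p_{n+1} = p_n + h·f(t_n, p_n).
t=1.600000, p=1.700000: f=1.035000 → p ← 1.700000 + 0.19·1.035000 = 1.896650
t=1.790000, p=1.896650: f=1.157654 → p ← 1.896650 + 0.19·1.157654 = 2.116604
t=1.980000, p=2.116604: f=1.297321 → p ← 2.116604 + 0.19·1.297321 = 2.363095
t=2.170000, p=2.363095: f=1.456360 → p ← 2.363095 + 0.19·1.456360 = 2.639804
p(2.36) ≈ 2.6398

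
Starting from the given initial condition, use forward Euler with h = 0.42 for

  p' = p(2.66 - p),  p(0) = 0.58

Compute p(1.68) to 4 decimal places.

2.6663

Euler: p_{n+1} = p_n + h·f(t_n, p_n).
t=0.000000, p=0.580000: f=1.206400 → p ← 0.580000 + 0.42·1.206400 = 1.086688
t=0.420000, p=1.086688: f=1.709699 → p ← 1.086688 + 0.42·1.709699 = 1.804762
t=0.840000, p=1.804762: f=1.543501 → p ← 1.804762 + 0.42·1.543501 = 2.453032
t=1.260000, p=2.453032: f=0.507699 → p ← 2.453032 + 0.42·0.507699 = 2.666266
p(1.68) ≈ 2.6663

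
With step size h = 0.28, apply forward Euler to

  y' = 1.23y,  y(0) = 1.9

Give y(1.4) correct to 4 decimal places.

Euler: y_{n+1} = y_n + h·f(x_n, y_n).
x=0.000000, y=1.900000: f=2.337000 → y ← 1.900000 + 0.28·2.337000 = 2.554360
x=0.280000, y=2.554360: f=3.141863 → y ← 2.554360 + 0.28·3.141863 = 3.434082
x=0.560000, y=3.434082: f=4.223920 → y ← 3.434082 + 0.28·4.223920 = 4.616779
x=0.840000, y=4.616779: f=5.678639 → y ← 4.616779 + 0.28·5.678639 = 6.206798
x=1.120000, y=6.206798: f=7.634362 → y ← 6.206798 + 0.28·7.634362 = 8.344419
y(1.4) ≈ 8.3444

8.3444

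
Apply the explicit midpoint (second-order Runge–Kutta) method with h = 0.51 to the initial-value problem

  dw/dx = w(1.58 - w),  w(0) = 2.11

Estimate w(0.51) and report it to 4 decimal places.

1.8821

Midpoint: k1 = f(x_n, w_n); k2 = f(x_n + h/2, w_n + (h/2)·k1); w_{n+1} = w_n + h·k2.
x=0.000000, w=2.110000:
  k1 = f(0.000000, 2.110000) = -1.118300
  k2 = f(0.255000, 1.824833) = -0.446780
  w ← 2.110000 + 0.51·(-0.446780) = 1.882142
w(0.51) ≈ 1.8821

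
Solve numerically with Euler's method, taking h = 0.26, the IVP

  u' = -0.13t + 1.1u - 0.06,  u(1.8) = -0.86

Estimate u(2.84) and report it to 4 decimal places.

-2.8794

Euler: u_{n+1} = u_n + h·f(t_n, u_n).
t=1.800000, u=-0.860000: f=-1.240000 → u ← -0.860000 + 0.26·(-1.240000) = -1.182400
t=2.060000, u=-1.182400: f=-1.628440 → u ← -1.182400 + 0.26·(-1.628440) = -1.605794
t=2.320000, u=-1.605794: f=-2.127974 → u ← -1.605794 + 0.26·(-2.127974) = -2.159068
t=2.580000, u=-2.159068: f=-2.770374 → u ← -2.159068 + 0.26·(-2.770374) = -2.879365
u(2.84) ≈ -2.8794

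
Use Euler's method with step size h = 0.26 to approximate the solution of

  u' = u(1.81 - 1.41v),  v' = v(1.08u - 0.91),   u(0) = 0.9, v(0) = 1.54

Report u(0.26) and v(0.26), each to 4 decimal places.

Euler on (u,v): u_{n+1} = u_n + h·u', v_{n+1} = v_n + h·v'.
0.000000: (0.900000, 1.540000); f=(-0.325260, 0.095480) → (0.815432, 1.564825)
(u(0.26), v(0.26)) ≈ (0.8154, 1.5648)

0.8154, 1.5648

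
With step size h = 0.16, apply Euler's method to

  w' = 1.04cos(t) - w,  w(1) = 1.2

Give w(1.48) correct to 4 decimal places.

0.8718

Euler: w_{n+1} = w_n + h·f(t_n, w_n).
t=1.000000, w=1.200000: f=-0.638086 → w ← 1.200000 + 0.16·(-0.638086) = 1.097906
t=1.160000, w=1.097906: f=-0.682593 → w ← 1.097906 + 0.16·(-0.682593) = 0.988691
t=1.320000, w=0.988691: f=-0.730589 → w ← 0.988691 + 0.16·(-0.730589) = 0.871797
w(1.48) ≈ 0.8718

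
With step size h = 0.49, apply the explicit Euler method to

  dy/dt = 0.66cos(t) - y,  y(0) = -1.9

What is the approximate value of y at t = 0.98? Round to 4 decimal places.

-0.0439

Euler: y_{n+1} = y_n + h·f(t_n, y_n).
t=0.000000, y=-1.900000: f=2.560000 → y ← -1.900000 + 0.49·2.560000 = -0.645600
t=0.490000, y=-0.645600: f=1.227940 → y ← -0.645600 + 0.49·1.227940 = -0.043910
y(0.98) ≈ -0.0439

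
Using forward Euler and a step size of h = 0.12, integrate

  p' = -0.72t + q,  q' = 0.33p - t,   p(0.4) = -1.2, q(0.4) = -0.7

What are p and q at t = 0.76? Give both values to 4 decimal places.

Euler on (p,q): p_{n+1} = p_n + h·p', q_{n+1} = q_n + h·q'.
0.400000: (-1.200000, -0.700000); f=(-0.988000, -0.796000) → (-1.318560, -0.795520)
0.520000: (-1.318560, -0.795520); f=(-1.169920, -0.955125) → (-1.458950, -0.910135)
0.640000: (-1.458950, -0.910135); f=(-1.370935, -1.121454) → (-1.623463, -1.044709)
(p(0.76), q(0.76)) ≈ (-1.6235, -1.0447)

-1.6235, -1.0447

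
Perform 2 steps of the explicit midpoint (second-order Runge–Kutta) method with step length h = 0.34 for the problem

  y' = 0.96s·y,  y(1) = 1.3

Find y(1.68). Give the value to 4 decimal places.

Midpoint: k1 = f(s_n, y_n); k2 = f(s_n + h/2, y_n + (h/2)·k1); y_{n+1} = y_n + h·k2.
s=1.000000, y=1.300000:
  k1 = f(1.000000, 1.300000) = 1.248000
  k2 = f(1.170000, 1.512160) = 1.698458
  y ← 1.300000 + 0.34·1.698458 = 1.877476
s=1.340000, y=1.877476:
  k1 = f(1.340000, 1.877476) = 2.415185
  k2 = f(1.510000, 2.288057) = 3.316768
  y ← 1.877476 + 0.34·3.316768 = 3.005177
y(1.68) ≈ 3.0052

3.0052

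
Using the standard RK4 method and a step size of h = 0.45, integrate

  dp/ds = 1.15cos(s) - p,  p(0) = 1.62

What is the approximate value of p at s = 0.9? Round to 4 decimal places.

RK4: k1 = f(s_n, p_n); k2 = f(s_n + h/2, p_n + (h/2)·k1); k3 = f(s_n + h/2, p_n + (h/2)·k2); k4 = f(s_n + h, p_n + h·k3); p_{n+1} = p_n + (h/6)·(k1 + 2k2 + 2k3 + k4).
s=0.000000, p=1.620000:
  k1 = f(0.000000, 1.620000) = -0.470000
  k2 = f(0.225000, 1.514250) = -0.393237
  k3 = f(0.225000, 1.531522) = -0.410509
  k4 = f(0.450000, 1.435271) = -0.399757
  p ← 1.620000 + (0.45/6)·(k1 + 2k2 + 2k3 + k4) = 1.434206
s=0.450000, p=1.434206:
  k1 = f(0.450000, 1.434206) = -0.398692
  k2 = f(0.675000, 1.344501) = -0.446688
  k3 = f(0.675000, 1.333702) = -0.435889
  k4 = f(0.900000, 1.238057) = -0.523205
  p ← 1.434206 + (0.45/6)·(k1 + 2k2 + 2k3 + k4) = 1.232678
p(0.9) ≈ 1.2327

1.2327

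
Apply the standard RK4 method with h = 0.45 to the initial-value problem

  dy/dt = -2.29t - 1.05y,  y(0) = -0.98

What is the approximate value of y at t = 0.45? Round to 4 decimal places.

-0.8108

RK4: k1 = f(t_n, y_n); k2 = f(t_n + h/2, y_n + (h/2)·k1); k3 = f(t_n + h/2, y_n + (h/2)·k2); k4 = f(t_n + h, y_n + h·k3); y_{n+1} = y_n + (h/6)·(k1 + 2k2 + 2k3 + k4).
t=0.000000, y=-0.980000:
  k1 = f(0.000000, -0.980000) = 1.029000
  k2 = f(0.225000, -0.748475) = 0.270649
  k3 = f(0.225000, -0.919104) = 0.449809
  k4 = f(0.450000, -0.777586) = -0.214035
  y ← -0.980000 + (0.45/6)·(k1 + 2k2 + 2k3 + k4) = -0.810809
y(0.45) ≈ -0.8108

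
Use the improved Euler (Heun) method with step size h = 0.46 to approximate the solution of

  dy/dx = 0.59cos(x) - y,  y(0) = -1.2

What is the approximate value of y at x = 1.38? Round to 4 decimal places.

Heun: k1 = f(x_n, y_n); k2 = f(x_n + h, y_n + h·k1); y_{n+1} = y_n + (h/2)·(k1 + k2).
x=0.000000, y=-1.200000:
  k1 = f(0.000000, -1.200000) = 1.790000
  k2 = f(0.460000, -0.376600) = 0.905271
  y ← -1.200000 + (0.46/2)·(1.790000 + 0.905271) = -0.580088
x=0.460000, y=-0.580088:
  k1 = f(0.460000, -0.580088) = 1.108759
  k2 = f(0.920000, -0.070059) = 0.427493
  y ← -0.580088 + (0.46/2)·(1.108759 + 0.427493) = -0.226750
x=0.920000, y=-0.226750:
  k1 = f(0.920000, -0.226750) = 0.584184
  k2 = f(1.380000, 0.041975) = 0.069913
  y ← -0.226750 + (0.46/2)·(0.584184 + 0.069913) = -0.076308
y(1.38) ≈ -0.0763

-0.0763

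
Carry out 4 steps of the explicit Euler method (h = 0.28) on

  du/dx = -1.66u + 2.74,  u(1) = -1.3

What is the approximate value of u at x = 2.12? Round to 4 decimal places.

1.4085

Euler: u_{n+1} = u_n + h·f(x_n, u_n).
x=1.000000, u=-1.300000: f=4.898000 → u ← -1.300000 + 0.28·4.898000 = 0.071440
x=1.280000, u=0.071440: f=2.621410 → u ← 0.071440 + 0.28·2.621410 = 0.805435
x=1.560000, u=0.805435: f=1.402978 → u ← 0.805435 + 0.28·1.402978 = 1.198269
x=1.840000, u=1.198269: f=0.750874 → u ← 1.198269 + 0.28·0.750874 = 1.408513
u(2.12) ≈ 1.4085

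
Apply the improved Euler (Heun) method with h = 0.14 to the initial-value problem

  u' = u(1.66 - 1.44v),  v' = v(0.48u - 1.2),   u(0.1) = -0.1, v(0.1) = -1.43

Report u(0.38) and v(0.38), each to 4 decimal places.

-0.2516, -1.0019

Heun on (u,v): k1 = f(t_n, state_n); k2 = f(t_n + h, state_n + h·k1); state_{n+1} = state_n + (h/2)·(k1 + k2).
0.100000: (-0.100000, -1.430000)
  k1 = (-0.371920, 1.784640)
  predictor → (-0.152069, -1.180150)
  k2 = (-0.510862, 1.502323)
  → (-0.161795, -1.199913)
0.240000: (-0.161795, -1.199913)
  k1 = (-0.548140, 1.533082)
  predictor → (-0.238534, -0.985281)
  k2 = (-0.734401, 1.295149)
  → (-0.251573, -1.001936)
(u(0.38), v(0.38)) ≈ (-0.2516, -1.0019)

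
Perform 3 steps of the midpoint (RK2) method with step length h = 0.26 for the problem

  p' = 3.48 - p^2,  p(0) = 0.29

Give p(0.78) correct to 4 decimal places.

Midpoint: k1 = f(s_n, p_n); k2 = f(s_n + h/2, p_n + (h/2)·k1); p_{n+1} = p_n + h·k2.
s=0.000000, p=0.290000:
  k1 = f(0.000000, 0.290000) = 3.395900
  k2 = f(0.130000, 0.731467) = 2.944956
  p ← 0.290000 + 0.26·2.944956 = 1.055689
s=0.260000, p=1.055689:
  k1 = f(0.260000, 1.055689) = 2.365522
  k2 = f(0.390000, 1.363206) = 1.621668
  p ← 1.055689 + 0.26·1.621668 = 1.477322
s=0.520000, p=1.477322:
  k1 = f(0.520000, 1.477322) = 1.297519
  k2 = f(0.650000, 1.646000) = 0.770685
  p ← 1.477322 + 0.26·0.770685 = 1.677700
p(0.78) ≈ 1.6777

1.6777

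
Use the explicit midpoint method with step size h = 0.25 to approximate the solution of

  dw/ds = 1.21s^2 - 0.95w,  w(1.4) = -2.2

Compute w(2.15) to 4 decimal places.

Midpoint: k1 = f(s_n, w_n); k2 = f(s_n + h/2, w_n + (h/2)·k1); w_{n+1} = w_n + h·k2.
s=1.400000, w=-2.200000:
  k1 = f(1.400000, -2.200000) = 4.461600
  k2 = f(1.525000, -1.642300) = 4.374191
  w ← -2.200000 + 0.25·4.374191 = -1.106452
s=1.650000, w=-1.106452:
  k1 = f(1.650000, -1.106452) = 4.345355
  k2 = f(1.775000, -0.563283) = 4.347375
  w ← -1.106452 + 0.25·4.347375 = -0.019608
s=1.900000, w=-0.019608:
  k1 = f(1.900000, -0.019608) = 4.386728
  k2 = f(2.025000, 0.528733) = 4.459460
  w ← -0.019608 + 0.25·4.459460 = 1.095257
w(2.15) ≈ 1.0953

1.0953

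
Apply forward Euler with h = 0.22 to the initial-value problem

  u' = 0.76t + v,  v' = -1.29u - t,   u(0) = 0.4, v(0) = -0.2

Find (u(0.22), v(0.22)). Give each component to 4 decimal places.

Euler on (u,v): u_{n+1} = u_n + h·u', v_{n+1} = v_n + h·v'.
0.000000: (0.400000, -0.200000); f=(-0.200000, -0.516000) → (0.356000, -0.313520)
(u(0.22), v(0.22)) ≈ (0.3560, -0.3135)

0.3560, -0.3135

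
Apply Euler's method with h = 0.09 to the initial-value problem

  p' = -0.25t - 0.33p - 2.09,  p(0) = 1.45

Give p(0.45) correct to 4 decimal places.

0.3412

Euler: p_{n+1} = p_n + h·f(t_n, p_n).
t=0.000000, p=1.450000: f=-2.568500 → p ← 1.450000 + 0.09·(-2.568500) = 1.218835
t=0.090000, p=1.218835: f=-2.514716 → p ← 1.218835 + 0.09·(-2.514716) = 0.992511
t=0.180000, p=0.992511: f=-2.462528 → p ← 0.992511 + 0.09·(-2.462528) = 0.770883
t=0.270000, p=0.770883: f=-2.411891 → p ← 0.770883 + 0.09·(-2.411891) = 0.553813
t=0.360000, p=0.553813: f=-2.362758 → p ← 0.553813 + 0.09·(-2.362758) = 0.341165
p(0.45) ≈ 0.3412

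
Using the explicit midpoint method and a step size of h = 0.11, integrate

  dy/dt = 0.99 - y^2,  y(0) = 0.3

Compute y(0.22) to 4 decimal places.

Midpoint: k1 = f(t_n, y_n); k2 = f(t_n + h/2, y_n + (h/2)·k1); y_{n+1} = y_n + h·k2.
t=0.000000, y=0.300000:
  k1 = f(0.000000, 0.300000) = 0.900000
  k2 = f(0.055000, 0.349500) = 0.867850
  y ← 0.300000 + 0.11·0.867850 = 0.395463
t=0.110000, y=0.395463:
  k1 = f(0.110000, 0.395463) = 0.833609
  k2 = f(0.165000, 0.441312) = 0.795244
  y ← 0.395463 + 0.11·0.795244 = 0.482940
y(0.22) ≈ 0.4829

0.4829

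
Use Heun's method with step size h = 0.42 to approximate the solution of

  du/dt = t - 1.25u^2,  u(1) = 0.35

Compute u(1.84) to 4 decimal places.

0.9702

Heun: k1 = f(t_n, u_n); k2 = f(t_n + h, u_n + h·k1); u_{n+1} = u_n + (h/2)·(k1 + k2).
t=1.000000, u=0.350000:
  k1 = f(1.000000, 0.350000) = 0.846875
  k2 = f(1.420000, 0.705688) = 0.797506
  u ← 0.350000 + (0.42/2)·(0.846875 + 0.797506) = 0.695320
t=1.420000, u=0.695320:
  k1 = f(1.420000, 0.695320) = 0.815662
  k2 = f(1.840000, 1.037898) = 0.493459
  u ← 0.695320 + (0.42/2)·(0.815662 + 0.493459) = 0.970236
u(1.84) ≈ 0.9702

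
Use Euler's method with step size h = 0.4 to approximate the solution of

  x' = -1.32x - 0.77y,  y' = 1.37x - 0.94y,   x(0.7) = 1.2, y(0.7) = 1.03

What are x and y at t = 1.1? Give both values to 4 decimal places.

0.2492, 1.3003

Euler on (x,y): x_{n+1} = x_n + h·x', y_{n+1} = y_n + h·y'.
0.700000: (1.200000, 1.030000); f=(-2.377100, 0.675800) → (0.249160, 1.300320)
(x(1.1), y(1.1)) ≈ (0.2492, 1.3003)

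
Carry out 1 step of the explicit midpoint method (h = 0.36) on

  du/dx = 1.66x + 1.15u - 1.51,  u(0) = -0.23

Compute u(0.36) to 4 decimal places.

Midpoint: k1 = f(x_n, u_n); k2 = f(x_n + h/2, u_n + (h/2)·k1); u_{n+1} = u_n + h·k2.
x=0.000000, u=-0.230000:
  k1 = f(0.000000, -0.230000) = -1.774500
  k2 = f(0.180000, -0.549410) = -1.843021
  u ← -0.230000 + 0.36·(-1.843021) = -0.893488
u(0.36) ≈ -0.8935

-0.8935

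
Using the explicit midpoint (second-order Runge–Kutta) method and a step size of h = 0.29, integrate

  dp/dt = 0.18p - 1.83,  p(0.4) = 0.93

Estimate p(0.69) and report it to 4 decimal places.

0.4353

Midpoint: k1 = f(t_n, p_n); k2 = f(t_n + h/2, p_n + (h/2)·k1); p_{n+1} = p_n + h·k2.
t=0.400000, p=0.930000:
  k1 = f(0.400000, 0.930000) = -1.662600
  k2 = f(0.545000, 0.688923) = -1.705994
  p ← 0.930000 + 0.29·(-1.705994) = 0.435262
p(0.69) ≈ 0.4353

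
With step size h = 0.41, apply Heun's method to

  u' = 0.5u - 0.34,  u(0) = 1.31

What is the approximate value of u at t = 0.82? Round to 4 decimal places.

1.6270

Heun: k1 = f(t_n, u_n); k2 = f(t_n + h, u_n + h·k1); u_{n+1} = u_n + (h/2)·(k1 + k2).
t=0.000000, u=1.310000:
  k1 = f(0.000000, 1.310000) = 0.315000
  k2 = f(0.410000, 1.439150) = 0.379575
  u ← 1.310000 + (0.41/2)·(0.315000 + 0.379575) = 1.452388
t=0.410000, u=1.452388:
  k1 = f(0.410000, 1.452388) = 0.386194
  k2 = f(0.820000, 1.610727) = 0.465364
  u ← 1.452388 + (0.41/2)·(0.386194 + 0.465364) = 1.626957
u(0.82) ≈ 1.6270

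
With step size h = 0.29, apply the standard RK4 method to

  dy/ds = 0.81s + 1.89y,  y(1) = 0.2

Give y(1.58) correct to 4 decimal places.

1.6546

RK4: k1 = f(s_n, y_n); k2 = f(s_n + h/2, y_n + (h/2)·k1); k3 = f(s_n + h/2, y_n + (h/2)·k2); k4 = f(s_n + h, y_n + h·k3); y_{n+1} = y_n + (h/6)·(k1 + 2k2 + 2k3 + k4).
s=1.000000, y=0.200000:
  k1 = f(1.000000, 0.200000) = 1.188000
  k2 = f(1.145000, 0.372260) = 1.631021
  k3 = f(1.145000, 0.436498) = 1.752431
  k4 = f(1.290000, 0.708205) = 2.383408
  y ← 0.200000 + (0.29/6)·(k1 + 2k2 + 2k3 + k4) = 0.699685
s=1.290000, y=0.699685:
  k1 = f(1.290000, 0.699685) = 2.367305
  k2 = f(1.435000, 1.042944) = 3.133515
  k3 = f(1.435000, 1.154045) = 3.343495
  k4 = f(1.580000, 1.669299) = 4.434774
  y ← 0.699685 + (0.29/6)·(k1 + 2k2 + 2k3 + k4) = 1.654563
y(1.58) ≈ 1.6546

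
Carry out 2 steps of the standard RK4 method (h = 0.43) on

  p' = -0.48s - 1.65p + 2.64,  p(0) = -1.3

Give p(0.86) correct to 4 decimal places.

RK4: k1 = f(s_n, p_n); k2 = f(s_n + h/2, p_n + (h/2)·k1); k3 = f(s_n + h/2, p_n + (h/2)·k2); k4 = f(s_n + h, p_n + h·k3); p_{n+1} = p_n + (h/6)·(k1 + 2k2 + 2k3 + k4).
s=0.000000, p=-1.300000:
  k1 = f(0.000000, -1.300000) = 4.785000
  k2 = f(0.215000, -0.271225) = 2.984321
  k3 = f(0.215000, -0.658371) = 3.623112
  k4 = f(0.430000, 0.257938) = 2.008002
  p ← -1.300000 + (0.43/6)·(k1 + 2k2 + 2k3 + k4) = 0.133897
s=0.430000, p=0.133897:
  k1 = f(0.430000, 0.133897) = 2.212670
  k2 = f(0.645000, 0.609621) = 1.324525
  k3 = f(0.645000, 0.418670) = 1.639594
  k4 = f(0.860000, 0.838923) = 0.842977
  p ← 0.133897 + (0.43/6)·(k1 + 2k2 + 2k3 + k4) = 0.777742
p(0.86) ≈ 0.7777

0.7777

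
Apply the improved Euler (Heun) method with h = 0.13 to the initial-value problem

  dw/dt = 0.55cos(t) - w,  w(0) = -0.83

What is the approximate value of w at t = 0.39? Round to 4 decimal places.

Heun: k1 = f(t_n, w_n); k2 = f(t_n + h, w_n + h·k1); w_{n+1} = w_n + (h/2)·(k1 + k2).
t=0.000000, w=-0.830000:
  k1 = f(0.000000, -0.830000) = 1.380000
  k2 = f(0.130000, -0.650600) = 1.195959
  w ← -0.830000 + (0.13/2)·(1.380000 + 1.195959) = -0.662563
t=0.130000, w=-0.662563:
  k1 = f(0.130000, -0.662563) = 1.207922
  k2 = f(0.260000, -0.505533) = 1.037047
  w ← -0.662563 + (0.13/2)·(1.207922 + 1.037047) = -0.516640
t=0.260000, w=-0.516640:
  k1 = f(0.260000, -0.516640) = 1.048154
  k2 = f(0.390000, -0.380380) = 0.889080
  w ← -0.516640 + (0.13/2)·(1.048154 + 0.889080) = -0.390719
w(0.39) ≈ -0.3907

-0.3907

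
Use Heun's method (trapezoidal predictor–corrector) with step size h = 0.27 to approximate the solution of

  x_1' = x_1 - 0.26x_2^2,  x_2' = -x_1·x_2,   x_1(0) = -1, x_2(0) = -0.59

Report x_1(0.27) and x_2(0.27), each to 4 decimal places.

Heun on (x_1,x_2): k1 = f(t_n, state_n); k2 = f(t_n + h, state_n + h·k1); state_{n+1} = state_n + (h/2)·(k1 + k2).
0.000000: (-1.000000, -0.590000)
  k1 = (-1.090506, -0.590000)
  predictor → (-1.294437, -0.749300)
  k2 = (-1.440414, -0.969921)
  → (-1.341674, -0.800589)
(x_1(0.27), x_2(0.27)) ≈ (-1.3417, -0.8006)

-1.3417, -0.8006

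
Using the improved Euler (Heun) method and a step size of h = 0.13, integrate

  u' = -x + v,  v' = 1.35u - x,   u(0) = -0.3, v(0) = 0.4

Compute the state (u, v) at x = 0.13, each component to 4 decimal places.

-0.2599, 0.3435

Heun on (u,v): k1 = f(x_n, state_n); k2 = f(x_n + h, state_n + h·k1); state_{n+1} = state_n + (h/2)·(k1 + k2).
0.000000: (-0.300000, 0.400000)
  k1 = (0.400000, -0.405000)
  predictor → (-0.248000, 0.347350)
  k2 = (0.217350, -0.464800)
  → (-0.259872, 0.343463)
(u(0.13), v(0.13)) ≈ (-0.2599, 0.3435)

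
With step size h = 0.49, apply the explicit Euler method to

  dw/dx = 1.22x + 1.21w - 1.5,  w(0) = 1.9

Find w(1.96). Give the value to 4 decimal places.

8.0461

Euler: w_{n+1} = w_n + h·f(x_n, w_n).
x=0.000000, w=1.900000: f=0.799000 → w ← 1.900000 + 0.49·0.799000 = 2.291510
x=0.490000, w=2.291510: f=1.870527 → w ← 2.291510 + 0.49·1.870527 = 3.208068
x=0.980000, w=3.208068: f=3.577363 → w ← 3.208068 + 0.49·3.577363 = 4.960976
x=1.470000, w=4.960976: f=6.296181 → w ← 4.960976 + 0.49·6.296181 = 8.046105
w(1.96) ≈ 8.0461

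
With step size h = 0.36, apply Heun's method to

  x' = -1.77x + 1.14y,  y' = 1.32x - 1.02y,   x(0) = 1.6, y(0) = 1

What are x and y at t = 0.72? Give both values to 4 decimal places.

Heun on (x,y): k1 = f(t_n, state_n); k2 = f(t_n + h, state_n + h·k1); state_{n+1} = state_n + (h/2)·(k1 + k2).
0.000000: (1.600000, 1.000000)
  k1 = (-1.692000, 1.092000)
  predictor → (0.990880, 1.393120)
  k2 = (-0.165701, -0.113021)
  → (1.265614, 1.176216)
0.360000: (1.265614, 1.176216)
  k1 = (-0.899250, 0.470870)
  predictor → (0.941884, 1.345729)
  k2 = (-0.133003, -0.129357)
  → (1.079808, 1.237688)
(x(0.72), y(0.72)) ≈ (1.0798, 1.2377)

1.0798, 1.2377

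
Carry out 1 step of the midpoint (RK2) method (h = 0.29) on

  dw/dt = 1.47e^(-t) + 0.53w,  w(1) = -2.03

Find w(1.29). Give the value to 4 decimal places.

Midpoint: k1 = f(t_n, w_n); k2 = f(t_n + h/2, w_n + (h/2)·k1); w_{n+1} = w_n + h·k2.
t=1.000000, w=-2.030000:
  k1 = f(1.000000, -2.030000) = -0.535117
  k2 = f(1.145000, -2.107592) = -0.649235
  w ← -2.030000 + 0.29·(-0.649235) = -2.218278
w(1.29) ≈ -2.2183

-2.2183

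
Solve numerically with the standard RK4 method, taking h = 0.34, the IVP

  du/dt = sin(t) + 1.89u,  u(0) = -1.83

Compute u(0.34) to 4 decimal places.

RK4: k1 = f(t_n, u_n); k2 = f(t_n + h/2, u_n + (h/2)·k1); k3 = f(t_n + h/2, u_n + (h/2)·k2); k4 = f(t_n + h, u_n + h·k3); u_{n+1} = u_n + (h/6)·(k1 + 2k2 + 2k3 + k4).
t=0.000000, u=-1.830000:
  k1 = f(0.000000, -1.830000) = -3.458700
  k2 = f(0.170000, -2.417979) = -4.400798
  k3 = f(0.170000, -2.578136) = -4.703494
  k4 = f(0.340000, -3.429188) = -6.147678
  u ← -1.830000 + (0.34/6)·(k1 + 2k2 + 2k3 + k4) = -3.406181
u(0.34) ≈ -3.4062

-3.4062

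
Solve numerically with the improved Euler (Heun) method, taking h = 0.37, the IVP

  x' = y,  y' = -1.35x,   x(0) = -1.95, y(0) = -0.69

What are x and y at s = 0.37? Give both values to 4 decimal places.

Heun on (x,y): k1 = f(s_n, state_n); k2 = f(s_n + h, state_n + h·k1); state_{n+1} = state_n + (h/2)·(k1 + k2).
0.000000: (-1.950000, -0.690000)
  k1 = (-0.690000, 2.632500)
  predictor → (-2.205300, 0.284025)
  k2 = (0.284025, 2.977155)
  → (-2.025105, 0.347786)
(x(0.37), y(0.37)) ≈ (-2.0251, 0.3478)

-2.0251, 0.3478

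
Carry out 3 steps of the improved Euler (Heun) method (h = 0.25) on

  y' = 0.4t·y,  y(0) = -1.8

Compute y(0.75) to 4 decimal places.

-2.0138

Heun: k1 = f(t_n, y_n); k2 = f(t_n + h, y_n + h·k1); y_{n+1} = y_n + (h/2)·(k1 + k2).
t=0.000000, y=-1.800000:
  k1 = f(0.000000, -1.800000) = 0.000000
  k2 = f(0.250000, -1.800000) = -0.180000
  y ← -1.800000 + (0.25/2)·(0.000000 + (-0.180000)) = -1.822500
t=0.250000, y=-1.822500:
  k1 = f(0.250000, -1.822500) = -0.182250
  k2 = f(0.500000, -1.868062) = -0.373613
  y ← -1.822500 + (0.25/2)·(-0.182250 + (-0.373613)) = -1.891983
t=0.500000, y=-1.891983:
  k1 = f(0.500000, -1.891983) = -0.378397
  k2 = f(0.750000, -1.986582) = -0.595975
  y ← -1.891983 + (0.25/2)·(-0.378397 + (-0.595975)) = -2.013779
y(0.75) ≈ -2.0138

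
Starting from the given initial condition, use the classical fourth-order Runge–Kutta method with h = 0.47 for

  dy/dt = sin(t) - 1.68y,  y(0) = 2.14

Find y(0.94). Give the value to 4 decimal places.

RK4: k1 = f(t_n, y_n); k2 = f(t_n + h/2, y_n + (h/2)·k1); k3 = f(t_n + h/2, y_n + (h/2)·k2); k4 = f(t_n + h, y_n + h·k3); y_{n+1} = y_n + (h/6)·(k1 + 2k2 + 2k3 + k4).
t=0.000000, y=2.140000:
  k1 = f(0.000000, 2.140000) = -3.595200
  k2 = f(0.235000, 1.295128) = -1.942972
  k3 = f(0.235000, 1.683402) = -2.595272
  k4 = f(0.470000, 0.920222) = -1.093087
  y ← 2.140000 + (0.47/6)·(k1 + 2k2 + 2k3 + k4) = 1.061759
t=0.470000, y=1.061759:
  k1 = f(0.470000, 1.061759) = -1.330869
  k2 = f(0.705000, 0.749005) = -0.610295
  k3 = f(0.705000, 0.918340) = -0.894778
  k4 = f(0.940000, 0.641214) = -0.269681
  y ← 1.061759 + (0.47/6)·(k1 + 2k2 + 2k3 + k4) = 0.700588
y(0.94) ≈ 0.7006

0.7006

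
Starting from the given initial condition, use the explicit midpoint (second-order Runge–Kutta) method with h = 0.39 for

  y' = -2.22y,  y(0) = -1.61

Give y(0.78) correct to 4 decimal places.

Midpoint: k1 = f(t_n, y_n); k2 = f(t_n + h/2, y_n + (h/2)·k1); y_{n+1} = y_n + h·k2.
t=0.000000, y=-1.610000:
  k1 = f(0.000000, -1.610000) = 3.574200
  k2 = f(0.195000, -0.913031) = 2.026929
  y ← -1.610000 + 0.39·2.026929 = -0.819498
t=0.390000, y=-0.819498:
  k1 = f(0.390000, -0.819498) = 1.819285
  k2 = f(0.585000, -0.464737) = 1.031717
  y ← -0.819498 + 0.39·1.031717 = -0.417128
y(0.78) ≈ -0.4171

-0.4171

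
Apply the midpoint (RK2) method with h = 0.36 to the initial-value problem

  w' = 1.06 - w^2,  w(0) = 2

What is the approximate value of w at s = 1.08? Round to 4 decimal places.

1.2002

Midpoint: k1 = f(s_n, w_n); k2 = f(s_n + h/2, w_n + (h/2)·k1); w_{n+1} = w_n + h·k2.
s=0.000000, w=2.000000:
  k1 = f(0.000000, 2.000000) = -2.940000
  k2 = f(0.180000, 1.470800) = -1.103253
  w ← 2.000000 + 0.36·(-1.103253) = 1.602829
s=0.360000, w=1.602829:
  k1 = f(0.360000, 1.602829) = -1.509061
  k2 = f(0.540000, 1.331198) = -0.712088
  w ← 1.602829 + 0.36·(-0.712088) = 1.346477
s=0.720000, w=1.346477:
  k1 = f(0.720000, 1.346477) = -0.753001
  k2 = f(0.900000, 1.210937) = -0.406369
  w ← 1.346477 + 0.36·(-0.406369) = 1.200185
w(1.08) ≈ 1.2002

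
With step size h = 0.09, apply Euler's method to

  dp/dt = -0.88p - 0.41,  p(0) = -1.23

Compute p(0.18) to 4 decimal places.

Euler: p_{n+1} = p_n + h·f(t_n, p_n).
t=0.000000, p=-1.230000: f=0.672400 → p ← -1.230000 + 0.09·0.672400 = -1.169484
t=0.090000, p=-1.169484: f=0.619146 → p ← -1.169484 + 0.09·0.619146 = -1.113761
p(0.18) ≈ -1.1138

-1.1138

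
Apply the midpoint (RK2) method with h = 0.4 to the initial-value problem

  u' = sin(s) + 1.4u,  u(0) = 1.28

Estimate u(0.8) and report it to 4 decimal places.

4.1786

Midpoint: k1 = f(s_n, u_n); k2 = f(s_n + h/2, u_n + (h/2)·k1); u_{n+1} = u_n + h·k2.
s=0.000000, u=1.280000:
  k1 = f(0.000000, 1.280000) = 1.792000
  k2 = f(0.200000, 1.638400) = 2.492429
  u ← 1.280000 + 0.4·2.492429 = 2.276972
s=0.400000, u=2.276972:
  k1 = f(0.400000, 2.276972) = 3.577179
  k2 = f(0.600000, 2.992407) = 4.754013
  u ← 2.276972 + 0.4·4.754013 = 4.178577
u(0.8) ≈ 4.1786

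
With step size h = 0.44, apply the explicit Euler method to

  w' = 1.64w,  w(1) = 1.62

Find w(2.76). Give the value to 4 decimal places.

14.2313

Euler: w_{n+1} = w_n + h·f(t_n, w_n).
t=1.000000, w=1.620000: f=2.656800 → w ← 1.620000 + 0.44·2.656800 = 2.788992
t=1.440000, w=2.788992: f=4.573947 → w ← 2.788992 + 0.44·4.573947 = 4.801529
t=1.880000, w=4.801529: f=7.874507 → w ← 4.801529 + 0.44·7.874507 = 8.266312
t=2.320000, w=8.266312: f=13.556751 → w ← 8.266312 + 0.44·13.556751 = 14.231282
w(2.76) ≈ 14.2313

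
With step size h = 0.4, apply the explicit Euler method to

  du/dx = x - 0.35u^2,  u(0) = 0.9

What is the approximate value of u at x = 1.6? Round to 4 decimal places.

Euler: u_{n+1} = u_n + h·f(x_n, u_n).
x=0.000000, u=0.900000: f=-0.283500 → u ← 0.900000 + 0.4·(-0.283500) = 0.786600
x=0.400000, u=0.786600: f=0.183441 → u ← 0.786600 + 0.4·0.183441 = 0.859976
x=0.800000, u=0.859976: f=0.541154 → u ← 0.859976 + 0.4·0.541154 = 1.076438
x=1.200000, u=1.076438: f=0.794448 → u ← 1.076438 + 0.4·0.794448 = 1.394217
u(1.6) ≈ 1.3942

1.3942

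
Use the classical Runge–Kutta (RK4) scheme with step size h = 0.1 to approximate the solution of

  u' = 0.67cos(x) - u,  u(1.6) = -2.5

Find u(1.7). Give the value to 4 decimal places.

-2.2672

RK4: k1 = f(x_n, u_n); k2 = f(x_n + h/2, u_n + (h/2)·k1); k3 = f(x_n + h/2, u_n + (h/2)·k2); k4 = f(x_n + h, u_n + h·k3); u_{n+1} = u_n + (h/6)·(k1 + 2k2 + 2k3 + k4).
x=1.600000, u=-2.500000:
  k1 = f(1.600000, -2.500000) = 2.480436
  k2 = f(1.650000, -2.375978) = 2.322967
  k3 = f(1.650000, -2.383852) = 2.330841
  k4 = f(1.700000, -2.266916) = 2.180590
  u ← -2.500000 + (0.1/6)·(k1 + 2k2 + 2k3 + k4) = -2.267189
u(1.7) ≈ -2.2672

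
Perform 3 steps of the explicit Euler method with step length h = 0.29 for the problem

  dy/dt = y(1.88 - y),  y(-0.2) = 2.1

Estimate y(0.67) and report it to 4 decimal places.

Euler: y_{n+1} = y_n + h·f(t_n, y_n).
t=-0.200000, y=2.100000: f=-0.462000 → y ← 2.100000 + 0.29·(-0.462000) = 1.966020
t=0.090000, y=1.966020: f=-0.169117 → y ← 1.966020 + 0.29·(-0.169117) = 1.916976
t=0.380000, y=1.916976: f=-0.070882 → y ← 1.916976 + 0.29·(-0.070882) = 1.896420
y(0.67) ≈ 1.8964

1.8964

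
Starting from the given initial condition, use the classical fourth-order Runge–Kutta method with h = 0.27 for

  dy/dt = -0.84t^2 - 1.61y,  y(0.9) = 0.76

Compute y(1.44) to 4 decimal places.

RK4: k1 = f(t_n, y_n); k2 = f(t_n + h/2, y_n + (h/2)·k1); k3 = f(t_n + h/2, y_n + (h/2)·k2); k4 = f(t_n + h, y_n + h·k3); y_{n+1} = y_n + (h/6)·(k1 + 2k2 + 2k3 + k4).
t=0.900000, y=0.760000:
  k1 = f(0.900000, 0.760000) = -1.904000
  k2 = f(1.035000, 0.502960) = -1.709595
  k3 = f(1.035000, 0.529205) = -1.751849
  k4 = f(1.170000, 0.287001) = -1.611947
  y ← 0.760000 + (0.27/6)·(k1 + 2k2 + 2k3 + k4) = 0.290252
t=1.170000, y=0.290252:
  k1 = f(1.170000, 0.290252) = -1.617182
  k2 = f(1.305000, 0.071933) = -1.546353
  k3 = f(1.305000, 0.081495) = -1.561748
  k4 = f(1.440000, -0.131419) = -1.530239
  y ← 0.290252 + (0.27/6)·(k1 + 2k2 + 2k3 + k4) = -0.131111
y(1.44) ≈ -0.1311

-0.1311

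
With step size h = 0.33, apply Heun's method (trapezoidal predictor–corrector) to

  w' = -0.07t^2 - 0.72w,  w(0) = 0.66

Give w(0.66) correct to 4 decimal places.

0.4056

Heun: k1 = f(t_n, w_n); k2 = f(t_n + h, w_n + h·k1); w_{n+1} = w_n + (h/2)·(k1 + k2).
t=0.000000, w=0.660000:
  k1 = f(0.000000, 0.660000) = -0.475200
  k2 = f(0.330000, 0.503184) = -0.369915
  w ← 0.660000 + (0.33/2)·(-0.475200 + (-0.369915)) = 0.520556
t=0.330000, w=0.520556:
  k1 = f(0.330000, 0.520556) = -0.382423
  k2 = f(0.660000, 0.394356) = -0.314429
  w ← 0.520556 + (0.33/2)·(-0.382423 + (-0.314429)) = 0.405575
w(0.66) ≈ 0.4056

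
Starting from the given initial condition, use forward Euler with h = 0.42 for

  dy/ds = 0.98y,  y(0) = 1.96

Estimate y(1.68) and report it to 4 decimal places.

7.7822

Euler: y_{n+1} = y_n + h·f(s_n, y_n).
s=0.000000, y=1.960000: f=1.920800 → y ← 1.960000 + 0.42·1.920800 = 2.766736
s=0.420000, y=2.766736: f=2.711401 → y ← 2.766736 + 0.42·2.711401 = 3.905525
s=0.840000, y=3.905525: f=3.827414 → y ← 3.905525 + 0.42·3.827414 = 5.513038
s=1.260000, y=5.513038: f=5.402778 → y ← 5.513038 + 0.42·5.402778 = 7.782205
y(1.68) ≈ 7.7822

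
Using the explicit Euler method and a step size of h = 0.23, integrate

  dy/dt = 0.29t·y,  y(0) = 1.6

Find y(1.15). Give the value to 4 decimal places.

Euler: y_{n+1} = y_n + h·f(t_n, y_n).
t=0.000000, y=1.600000: f=0.000000 → y ← 1.600000 + 0.23·0.000000 = 1.600000
t=0.230000, y=1.600000: f=0.106720 → y ← 1.600000 + 0.23·0.106720 = 1.624546
t=0.460000, y=1.624546: f=0.216714 → y ← 1.624546 + 0.23·0.216714 = 1.674390
t=0.690000, y=1.674390: f=0.335045 → y ← 1.674390 + 0.23·0.335045 = 1.751450
t=0.920000, y=1.751450: f=0.467287 → y ← 1.751450 + 0.23·0.467287 = 1.858926
y(1.15) ≈ 1.8589

1.8589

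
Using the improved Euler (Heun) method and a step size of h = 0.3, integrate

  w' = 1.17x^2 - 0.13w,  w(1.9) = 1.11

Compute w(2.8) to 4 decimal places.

Heun: k1 = f(x_n, w_n); k2 = f(x_n + h, w_n + h·k1); w_{n+1} = w_n + (h/2)·(k1 + k2).
x=1.900000, w=1.110000:
  k1 = f(1.900000, 1.110000) = 4.079400
  k2 = f(2.200000, 2.333820) = 5.359403
  w ← 1.110000 + (0.3/2)·(4.079400 + 5.359403) = 2.525821
x=2.200000, w=2.525821:
  k1 = f(2.200000, 2.525821) = 5.334443
  k2 = f(2.500000, 4.126154) = 6.776100
  w ← 2.525821 + (0.3/2)·(5.334443 + 6.776100) = 4.342402
x=2.500000, w=4.342402:
  k1 = f(2.500000, 4.342402) = 6.747988
  k2 = f(2.800000, 6.366798) = 8.345116
  w ← 4.342402 + (0.3/2)·(6.747988 + 8.345116) = 6.606368
w(2.8) ≈ 6.6064

6.6064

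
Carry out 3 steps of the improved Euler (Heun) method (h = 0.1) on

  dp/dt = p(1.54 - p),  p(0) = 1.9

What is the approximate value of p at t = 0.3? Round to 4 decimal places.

Heun: k1 = f(t_n, p_n); k2 = f(t_n + h, p_n + h·k1); p_{n+1} = p_n + (h/2)·(k1 + k2).
t=0.000000, p=1.900000:
  k1 = f(0.000000, 1.900000) = -0.684000
  k2 = f(0.100000, 1.831600) = -0.534095
  p ← 1.900000 + (0.1/2)·(-0.684000 + (-0.534095)) = 1.839095
t=0.100000, p=1.839095:
  k1 = f(0.100000, 1.839095) = -0.550065
  k2 = f(0.200000, 1.784089) = -0.435476
  p ← 1.839095 + (0.1/2)·(-0.550065 + (-0.435476)) = 1.789818
t=0.200000, p=1.789818:
  k1 = f(0.200000, 1.789818) = -0.447129
  k2 = f(0.300000, 1.745105) = -0.357930
  p ← 1.789818 + (0.1/2)·(-0.447129 + (-0.357930)) = 1.749565
p(0.3) ≈ 1.7496

1.7496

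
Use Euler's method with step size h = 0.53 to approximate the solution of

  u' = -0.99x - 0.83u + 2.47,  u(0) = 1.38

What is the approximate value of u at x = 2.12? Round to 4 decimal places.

1.5858

Euler: u_{n+1} = u_n + h·f(x_n, u_n).
x=0.000000, u=1.380000: f=1.324600 → u ← 1.380000 + 0.53·1.324600 = 2.082038
x=0.530000, u=2.082038: f=0.217208 → u ← 2.082038 + 0.53·0.217208 = 2.197158
x=1.060000, u=2.197158: f=-0.403042 → u ← 2.197158 + 0.53·(-0.403042) = 1.983546
x=1.590000, u=1.983546: f=-0.750444 → u ← 1.983546 + 0.53·(-0.750444) = 1.585811
u(2.12) ≈ 1.5858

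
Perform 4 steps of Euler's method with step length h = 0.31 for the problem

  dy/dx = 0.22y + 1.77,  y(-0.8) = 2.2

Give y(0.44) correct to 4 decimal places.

5.2941

Euler: y_{n+1} = y_n + h·f(x_n, y_n).
x=-0.800000, y=2.200000: f=2.254000 → y ← 2.200000 + 0.31·2.254000 = 2.898740
x=-0.490000, y=2.898740: f=2.407723 → y ← 2.898740 + 0.31·2.407723 = 3.645134
x=-0.180000, y=3.645134: f=2.571929 → y ← 3.645134 + 0.31·2.571929 = 4.442432
x=0.130000, y=4.442432: f=2.747335 → y ← 4.442432 + 0.31·2.747335 = 5.294106
y(0.44) ≈ 5.2941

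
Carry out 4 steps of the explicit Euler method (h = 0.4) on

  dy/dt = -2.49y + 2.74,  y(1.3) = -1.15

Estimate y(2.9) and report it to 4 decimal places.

1.1004

Euler: y_{n+1} = y_n + h·f(t_n, y_n).
t=1.300000, y=-1.150000: f=5.603500 → y ← -1.150000 + 0.4·5.603500 = 1.091400
t=1.700000, y=1.091400: f=0.022414 → y ← 1.091400 + 0.4·0.022414 = 1.100366
t=2.100000, y=1.100366: f=0.000090 → y ← 1.100366 + 0.4·0.000090 = 1.100401
t=2.500000, y=1.100401: f=0.000000 → y ← 1.100401 + 0.4·0.000000 = 1.100402
y(2.9) ≈ 1.1004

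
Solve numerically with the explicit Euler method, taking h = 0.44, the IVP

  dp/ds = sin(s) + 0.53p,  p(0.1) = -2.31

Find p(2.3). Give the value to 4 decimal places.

-4.5486

Euler: p_{n+1} = p_n + h·f(s_n, p_n).
s=0.100000, p=-2.310000: f=-1.124467 → p ← -2.310000 + 0.44·(-1.124467) = -2.804765
s=0.540000, p=-2.804765: f=-0.972390 → p ← -2.804765 + 0.44·(-0.972390) = -3.232617
s=0.980000, p=-3.232617: f=-0.882789 → p ← -3.232617 + 0.44·(-0.882789) = -3.621044
s=1.420000, p=-3.621044: f=-0.930502 → p ← -3.621044 + 0.44·(-0.930502) = -4.030465
s=1.860000, p=-4.030465: f=-1.177675 → p ← -4.030465 + 0.44·(-1.177675) = -4.548642
p(2.3) ≈ -4.5486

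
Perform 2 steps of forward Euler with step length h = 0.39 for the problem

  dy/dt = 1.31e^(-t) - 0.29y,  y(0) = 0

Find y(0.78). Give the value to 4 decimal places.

0.7990

Euler: y_{n+1} = y_n + h·f(t_n, y_n).
t=0.000000, y=0.000000: f=1.310000 → y ← 0.000000 + 0.39·1.310000 = 0.510900
t=0.390000, y=0.510900: f=0.738784 → y ← 0.510900 + 0.39·0.738784 = 0.799026
y(0.78) ≈ 0.7990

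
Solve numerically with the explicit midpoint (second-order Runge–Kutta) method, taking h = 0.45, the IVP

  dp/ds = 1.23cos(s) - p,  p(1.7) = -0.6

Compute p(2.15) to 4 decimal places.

Midpoint: k1 = f(s_n, p_n); k2 = f(s_n + h/2, p_n + (h/2)·k1); p_{n+1} = p_n + h·k2.
s=1.700000, p=-0.600000:
  k1 = f(1.700000, -0.600000) = 0.441521
  k2 = f(1.925000, -0.500658) = 0.074040
  p ← -0.600000 + 0.45·0.074040 = -0.566682
p(2.15) ≈ -0.5667

-0.5667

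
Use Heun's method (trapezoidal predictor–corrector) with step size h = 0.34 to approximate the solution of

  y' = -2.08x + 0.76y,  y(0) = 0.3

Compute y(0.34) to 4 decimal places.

Heun: k1 = f(x_n, y_n); k2 = f(x_n + h, y_n + h·k1); y_{n+1} = y_n + (h/2)·(k1 + k2).
x=0.000000, y=0.300000:
  k1 = f(0.000000, 0.300000) = 0.228000
  k2 = f(0.340000, 0.377520) = -0.420285
  y ← 0.300000 + (0.34/2)·(0.228000 + (-0.420285)) = 0.267312
y(0.34) ≈ 0.2673

0.2673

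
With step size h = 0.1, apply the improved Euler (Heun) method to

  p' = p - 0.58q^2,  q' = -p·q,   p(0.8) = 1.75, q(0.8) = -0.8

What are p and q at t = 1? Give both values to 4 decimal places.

Heun on (p,q): k1 = f(t_n, state_n); k2 = f(t_n + h, state_n + h·k1); state_{n+1} = state_n + (h/2)·(k1 + k2).
0.800000: (1.750000, -0.800000)
  k1 = (1.378800, 1.400000)
  predictor → (1.887880, -0.660000)
  k2 = (1.635232, 1.246001)
  → (1.900702, -0.667700)
0.900000: (1.900702, -0.667700)
  k1 = (1.642124, 1.269098)
  predictor → (2.064914, -0.540790)
  k2 = (1.895291, 1.116685)
  → (2.077572, -0.548411)
(p(1), q(1)) ≈ (2.0776, -0.5484)

2.0776, -0.5484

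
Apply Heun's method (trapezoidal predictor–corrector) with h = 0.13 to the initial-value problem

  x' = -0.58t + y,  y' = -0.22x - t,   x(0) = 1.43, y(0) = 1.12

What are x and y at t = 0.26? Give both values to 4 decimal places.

1.6882, 0.9965

Heun on (x,y): k1 = f(t_n, state_n); k2 = f(t_n + h, state_n + h·k1); state_{n+1} = state_n + (h/2)·(k1 + k2).
0.000000: (1.430000, 1.120000)
  k1 = (1.120000, -0.314600)
  predictor → (1.575600, 1.079102)
  k2 = (1.003702, -0.476632)
  → (1.568041, 1.068570)
0.130000: (1.568041, 1.068570)
  k1 = (0.993170, -0.474969)
  predictor → (1.697153, 1.006824)
  k2 = (0.856024, -0.633374)
  → (1.688238, 0.996528)
(x(0.26), y(0.26)) ≈ (1.6882, 0.9965)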